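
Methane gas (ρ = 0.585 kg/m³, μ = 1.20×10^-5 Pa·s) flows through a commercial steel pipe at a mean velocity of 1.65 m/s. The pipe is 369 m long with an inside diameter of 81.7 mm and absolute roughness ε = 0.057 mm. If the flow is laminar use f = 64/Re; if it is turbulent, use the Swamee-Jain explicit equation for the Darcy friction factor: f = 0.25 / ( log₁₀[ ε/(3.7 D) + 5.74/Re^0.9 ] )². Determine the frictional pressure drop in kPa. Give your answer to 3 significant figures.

Reynolds number Re = ρVD/μ = 0.585 · 1.65 · 0.0817 / 1.2e-05 = 6572.
Re > 4000 → turbulent. Relative roughness ε/D = 5.7e-05/0.0817 = 0.000698. Swamee-Jain: f = 0.25/(log₁₀[0.000698/3.7 + 5.74/6572^0.9])² = 0.25/(log₁₀[0.000189 + 0.0021])² = 0.25/(-2.64)² = 0.03588.
Darcy-Weisbach: ΔP = f(L/D)(ρV²/2) = 0.03588·(369/0.0817)·(0.585·1.65²/2) = 0.03588·4517·0.7963 = 129 Pa.
ΔP = 129 Pa = 0.129 kPa.

ΔP ≈ 0.129 kPa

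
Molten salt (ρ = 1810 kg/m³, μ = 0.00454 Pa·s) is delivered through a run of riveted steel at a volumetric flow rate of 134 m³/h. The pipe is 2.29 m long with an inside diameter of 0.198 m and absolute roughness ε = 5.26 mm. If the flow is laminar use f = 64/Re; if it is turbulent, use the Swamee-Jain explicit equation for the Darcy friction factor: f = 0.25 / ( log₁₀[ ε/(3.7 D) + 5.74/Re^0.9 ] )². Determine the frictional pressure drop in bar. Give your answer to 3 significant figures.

Q = 134 m³/h = 134/3600 = 0.03722 m³/s.
Cross-sectional area A = πD²/4 = π(0.198)²/4 = 0.03079 m²; mean velocity V = Q/A = 0.03722/0.03079 = 1.209 m/s.
Reynolds number Re = ρVD/μ = 1810 · 1.209 · 0.198 / 0.00454 = 9.543e+04.
Re > 4000 → turbulent. Relative roughness ε/D = 0.00526/0.198 = 0.0266. Swamee-Jain: f = 0.25/(log₁₀[0.0266/3.7 + 5.74/9.543e+04^0.9])² = 0.25/(log₁₀[0.00718 + 0.000189])² = 0.25/(-2.133)² = 0.05497.
Darcy-Weisbach: ΔP = f(L/D)(ρV²/2) = 0.05497·(2.29/0.198)·(1810·1.209²/2) = 0.05497·11.57·1323 = 840.8 Pa.
ΔP = 840.8 Pa = 0.00841 bar.

ΔP ≈ 0.00841 bar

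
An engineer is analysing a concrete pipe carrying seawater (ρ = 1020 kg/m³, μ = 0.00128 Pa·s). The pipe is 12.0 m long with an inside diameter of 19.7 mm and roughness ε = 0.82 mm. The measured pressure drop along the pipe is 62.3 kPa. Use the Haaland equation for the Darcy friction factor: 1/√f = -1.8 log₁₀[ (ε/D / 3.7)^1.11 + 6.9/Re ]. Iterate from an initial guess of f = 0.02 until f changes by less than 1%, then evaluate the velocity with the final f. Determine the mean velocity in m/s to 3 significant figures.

Rearranging Darcy-Weisbach: V = √(2·ΔP·D/(f·L·ρ)). With ε/D = 0.00082/0.0197 = 0.0416, iterate starting from f = 0.02:
  f = 0.02 → V = √(2·6.23e+04·0.0197/(0.02·12·1020)) = 3.167 m/s; Re = ρVD/μ = 4.971e+04; f → 0.06649
  f = 0.06649 → V = 1.737 m/s; Re = 2.726e+04; f → 0.06692
Converged (Δf/f < 1%). With the final f = 0.06692: V = √(2·6.23e+04·0.0197/(0.06692·12·1020)) = 1.731 m/s.

V ≈ 1.73 m/s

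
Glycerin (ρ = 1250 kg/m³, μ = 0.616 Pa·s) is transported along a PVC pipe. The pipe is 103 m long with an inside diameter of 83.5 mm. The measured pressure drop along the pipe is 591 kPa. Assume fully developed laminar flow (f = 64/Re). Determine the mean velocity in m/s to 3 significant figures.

For laminar flow, f = 64/Re with Re = ρVD/μ, so Darcy-Weisbach reduces to ΔP = 32μLV/D². Solving for V: V = ΔP·D²/(32μL) = 5.91e+05·(0.0835)²/(32·0.616·103) = 2.03 m/s.
Check: Re = ρVD/μ = 1250·2.03·0.0835/0.616 = 343.9 < 2300, so the laminar assumption holds.

V ≈ 2.03 m/s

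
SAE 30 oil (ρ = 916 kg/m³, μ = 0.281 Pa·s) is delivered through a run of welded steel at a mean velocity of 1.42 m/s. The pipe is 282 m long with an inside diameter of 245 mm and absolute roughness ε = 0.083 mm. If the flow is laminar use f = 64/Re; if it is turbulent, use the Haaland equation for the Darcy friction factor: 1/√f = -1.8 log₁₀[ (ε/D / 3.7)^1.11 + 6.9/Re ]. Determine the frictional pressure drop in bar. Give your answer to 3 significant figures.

Reynolds number Re = ρVD/μ = 916 · 1.42 · 0.245 / 0.281 = 1134.
Re < 2300 → laminar flow, so f = 64/Re = 64/1134 = 0.05643 (the turbulent correlation is not needed).
Darcy-Weisbach: ΔP = f(L/D)(ρV²/2) = 0.05643·(282/0.245)·(916·1.42²/2) = 0.05643·1151·923.5 = 5.999e+04 Pa.
ΔP = 5.999e+04 Pa = 0.600 bar.

ΔP ≈ 0.600 bar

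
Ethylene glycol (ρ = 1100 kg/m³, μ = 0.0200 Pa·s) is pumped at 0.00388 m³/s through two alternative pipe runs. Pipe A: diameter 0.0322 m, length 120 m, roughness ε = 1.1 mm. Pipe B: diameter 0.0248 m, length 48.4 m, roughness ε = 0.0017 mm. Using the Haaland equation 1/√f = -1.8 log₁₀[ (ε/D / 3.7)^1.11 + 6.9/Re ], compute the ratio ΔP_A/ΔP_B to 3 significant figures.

Pipe A: V = Q/A = 0.00388/0.0008143 = 4.765 m/s; Re = 8438; ε/D = 0.0342; Haaland → f = 0.06386; ΔP_A = f(L/D)(ρV²/2) = 2.972e+06 Pa.
Pipe B: V = Q/A = 0.00388/0.0004831 = 8.032 m/s; Re = 1.096e+04; ε/D = 6.85e-05; Haaland → f = 0.0302; ΔP_B = f(L/D)(ρV²/2) = 2.091e+06 Pa.
ΔP_A/ΔP_B = 2.972e+06/2.091e+06 = 1.42.

ΔP_A/ΔP_B ≈ 1.42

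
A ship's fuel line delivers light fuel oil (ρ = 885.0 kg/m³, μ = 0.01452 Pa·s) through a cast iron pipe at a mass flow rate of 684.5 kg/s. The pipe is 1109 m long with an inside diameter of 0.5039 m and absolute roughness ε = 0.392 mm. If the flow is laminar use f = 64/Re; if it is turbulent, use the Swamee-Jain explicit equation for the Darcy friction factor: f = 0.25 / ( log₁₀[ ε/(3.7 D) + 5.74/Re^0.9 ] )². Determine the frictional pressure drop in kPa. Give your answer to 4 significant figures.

A = πD²/4 = π(0.5039)²/4 = 0.1994 m²; mean velocity V = ṁ/(ρA) = 684.5/(885 · 0.1994) = 3.878 m/s.
Reynolds number Re = ρVD/μ = 885 · 3.878 · 0.5039 / 0.0145 = 1.191e+05.
Re > 4000 → turbulent. Relative roughness ε/D = 0.000392/0.5039 = 0.000778. Swamee-Jain: f = 0.25/(log₁₀[0.000778/3.7 + 5.74/1.191e+05^0.9])² = 0.25/(log₁₀[0.00021 + 0.000155])² = 0.25/(-3.437)² = 0.02116.
Darcy-Weisbach: ΔP = f(L/D)(ρV²/2) = 0.02116·(1109/0.5039)·(885·3.878²/2) = 0.02116·2201·6656 = 3.1e+05 Pa.
ΔP = 3.1e+05 Pa = 310.0 kPa.

ΔP ≈ 310.0 kPa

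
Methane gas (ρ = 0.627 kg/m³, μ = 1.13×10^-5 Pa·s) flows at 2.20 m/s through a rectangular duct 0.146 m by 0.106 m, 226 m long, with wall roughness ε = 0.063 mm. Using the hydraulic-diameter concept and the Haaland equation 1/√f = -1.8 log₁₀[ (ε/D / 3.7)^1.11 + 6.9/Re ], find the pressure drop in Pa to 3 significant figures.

Hydraulic diameter D_h = 4A/P = 4·(0.146·0.106)/(2·(0.146+0.106)) = 0.0619/0.504 = 0.1228 m.
Re = ρVD_h/μ = 0.627·2.2·0.1228/1.13e-05 = 1.499e+04.
ε/D_h = 6.3e-05/0.1228 = 0.000513; Haaland gives 1/√f = -1.8 log₁₀[5.22e-05+0.00046] = 5.923, so f = 0.02851.
ΔP = f(L/D_h)(ρV²/2) = 0.02851·226/0.1228·1.517 = 79.59 Pa.

ΔP ≈ 79.6 Pa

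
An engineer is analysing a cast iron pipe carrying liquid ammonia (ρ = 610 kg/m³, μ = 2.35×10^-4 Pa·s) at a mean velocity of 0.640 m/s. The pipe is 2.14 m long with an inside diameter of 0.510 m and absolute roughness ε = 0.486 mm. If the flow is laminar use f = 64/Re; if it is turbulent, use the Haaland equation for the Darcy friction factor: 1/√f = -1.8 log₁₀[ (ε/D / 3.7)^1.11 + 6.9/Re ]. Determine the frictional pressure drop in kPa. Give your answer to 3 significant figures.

ΔP ≈ 0.0104 kPa

Reynolds number Re = ρVD/μ = 610 · 0.64 · 0.51 / 0.000235 = 8.473e+05.
Re > 4000 → turbulent. Relative roughness ε/D = 0.000486/0.51 = 0.000953. Haaland: 1/√f = -1.8 log₁₀[(0.000953/3.7)^1.11 + 6.9/8.473e+05] = -1.8 log₁₀[0.000104 + 8.14e-06] = 7.112, so f = 0.01977.
Darcy-Weisbach: ΔP = f(L/D)(ρV²/2) = 0.01977·(2.14/0.51)·(610·0.64²/2) = 0.01977·4.196·124.9 = 10.36 Pa.
ΔP = 10.36 Pa = 0.0104 kPa.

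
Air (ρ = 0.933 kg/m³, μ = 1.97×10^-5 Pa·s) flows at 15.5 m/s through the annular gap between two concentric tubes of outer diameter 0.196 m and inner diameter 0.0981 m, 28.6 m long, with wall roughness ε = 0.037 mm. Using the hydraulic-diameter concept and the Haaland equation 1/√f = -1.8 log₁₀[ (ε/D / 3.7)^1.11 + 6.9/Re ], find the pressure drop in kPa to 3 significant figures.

Hydraulic diameter D_h = 4A/P = D_o - D_i = 0.196 - 0.0981 = 0.0979 m.
Re = ρVD_h/μ = 0.933·15.5·0.0979/1.97e-05 = 7.187e+04.
ε/D_h = 3.7e-05/0.0979 = 0.000378; Haaland gives 1/√f = -1.8 log₁₀[3.72e-05+9.6e-05] = 6.976, so f = 0.02055.
ΔP = f(L/D_h)(ρV²/2) = 0.02055·28.6/0.0979·112.1 = 672.8 Pa.
ΔP = 0.673 kPa.

ΔP ≈ 0.673 kPa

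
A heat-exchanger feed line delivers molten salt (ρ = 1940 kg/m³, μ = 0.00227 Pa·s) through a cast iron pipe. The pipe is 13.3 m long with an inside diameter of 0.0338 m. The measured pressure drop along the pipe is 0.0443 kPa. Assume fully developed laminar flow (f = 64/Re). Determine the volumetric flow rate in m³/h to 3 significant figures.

Q ≈ 0.169 m³/h

For laminar flow, f = 64/Re with Re = ρVD/μ, so Darcy-Weisbach reduces to ΔP = 32μLV/D². Solving for V: V = ΔP·D²/(32μL) = 44.3·(0.0338)²/(32·0.00227·13.3) = 0.05239 m/s.
Check: Re = ρVD/μ = 1940·0.05239·0.0338/0.00227 = 1513 < 2300, so the laminar assumption holds.
Q = V·A = 0.05239·(π/4·0.0338²) = 4.7e-05 m³/s = 0.169 m³/h.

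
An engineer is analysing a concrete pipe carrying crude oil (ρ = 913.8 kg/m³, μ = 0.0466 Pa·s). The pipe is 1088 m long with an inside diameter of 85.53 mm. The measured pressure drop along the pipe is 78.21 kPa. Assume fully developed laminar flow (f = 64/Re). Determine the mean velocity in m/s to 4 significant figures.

For laminar flow, f = 64/Re with Re = ρVD/μ, so Darcy-Weisbach reduces to ΔP = 32μLV/D². Solving for V: V = ΔP·D²/(32μL) = 7.821e+04·(0.08553)²/(32·0.0466·1088) = 0.3526 m/s.
Check: Re = ρVD/μ = 913.8·0.3526·0.08553/0.0466 = 591.5 < 2300, so the laminar assumption holds.

V ≈ 0.3526 m/s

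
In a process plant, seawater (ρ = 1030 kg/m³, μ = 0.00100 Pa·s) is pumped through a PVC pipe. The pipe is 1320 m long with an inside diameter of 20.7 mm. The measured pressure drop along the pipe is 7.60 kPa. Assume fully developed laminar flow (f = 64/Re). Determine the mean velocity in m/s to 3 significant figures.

V ≈ 0.0771 m/s

For laminar flow, f = 64/Re with Re = ρVD/μ, so Darcy-Weisbach reduces to ΔP = 32μLV/D². Solving for V: V = ΔP·D²/(32μL) = 7600·(0.0207)²/(32·0.001·1320) = 0.0771 m/s.
Check: Re = ρVD/μ = 1030·0.0771·0.0207/0.001 = 1644 < 2300, so the laminar assumption holds.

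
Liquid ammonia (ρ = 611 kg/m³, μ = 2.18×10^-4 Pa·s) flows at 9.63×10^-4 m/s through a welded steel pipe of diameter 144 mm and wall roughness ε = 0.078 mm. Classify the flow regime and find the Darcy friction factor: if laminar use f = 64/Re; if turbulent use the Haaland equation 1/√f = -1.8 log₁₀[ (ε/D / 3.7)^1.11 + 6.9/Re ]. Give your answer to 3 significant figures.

Re = ρVD/μ = 611·0.000963·0.144/0.000218 = 388.7.
Re < 2300 → laminar, so f = 64/Re = 0.1647 (roughness is irrelevant in laminar flow).

f ≈ 0.165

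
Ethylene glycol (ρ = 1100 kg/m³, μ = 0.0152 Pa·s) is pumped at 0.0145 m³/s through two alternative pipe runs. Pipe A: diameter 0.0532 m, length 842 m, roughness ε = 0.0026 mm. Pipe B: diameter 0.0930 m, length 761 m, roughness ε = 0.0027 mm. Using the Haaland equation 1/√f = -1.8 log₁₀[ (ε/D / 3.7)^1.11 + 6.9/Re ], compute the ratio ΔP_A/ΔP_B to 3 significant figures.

ΔP_A/ΔP_B ≈ 15.7

Pipe A: V = Q/A = 0.0145/0.002223 = 6.523 m/s; Re = 2.511e+04; ε/D = 4.89e-05; Haaland → f = 0.02442; ΔP_A = f(L/D)(ρV²/2) = 9.046e+06 Pa.
Pipe B: V = Q/A = 0.0145/0.006793 = 2.135 m/s; Re = 1.437e+04; ε/D = 2.9e-05; Haaland → f = 0.02806; ΔP_B = f(L/D)(ρV²/2) = 5.754e+05 Pa.
ΔP_A/ΔP_B = 9.046e+06/5.754e+05 = 15.7.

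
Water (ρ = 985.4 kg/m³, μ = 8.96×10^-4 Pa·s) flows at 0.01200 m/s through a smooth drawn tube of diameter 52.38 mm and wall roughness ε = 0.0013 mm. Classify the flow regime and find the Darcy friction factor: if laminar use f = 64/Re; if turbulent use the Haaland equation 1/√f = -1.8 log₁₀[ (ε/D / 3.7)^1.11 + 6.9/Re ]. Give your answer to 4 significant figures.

f ≈ 0.09258

Re = ρVD/μ = 985.4·0.012·0.05238/0.000896 = 691.3.
Re < 2300 → laminar, so f = 64/Re = 0.09258 (roughness is irrelevant in laminar flow).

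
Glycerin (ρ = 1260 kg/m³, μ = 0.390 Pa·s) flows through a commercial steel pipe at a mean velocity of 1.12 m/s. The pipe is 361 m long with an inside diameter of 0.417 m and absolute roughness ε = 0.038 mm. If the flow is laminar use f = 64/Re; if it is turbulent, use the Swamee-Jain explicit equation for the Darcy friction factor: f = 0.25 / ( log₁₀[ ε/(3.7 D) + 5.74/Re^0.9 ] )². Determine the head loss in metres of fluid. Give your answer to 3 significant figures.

Reynolds number Re = ρVD/μ = 1260 · 1.12 · 0.417 / 0.39 = 1509.
Re < 2300 → laminar flow, so f = 64/Re = 64/1509 = 0.04242 (the turbulent correlation is not needed).
Darcy-Weisbach: ΔP = f(L/D)(ρV²/2) = 0.04242·(361/0.417)·(1260·1.12²/2) = 0.04242·865.7·790.3 = 2.902e+04 Pa.
Head loss h_f = ΔP/(ρg) = 2.902e+04/(1260·9.81) = 2.35 m.

h_f ≈ 2.35 m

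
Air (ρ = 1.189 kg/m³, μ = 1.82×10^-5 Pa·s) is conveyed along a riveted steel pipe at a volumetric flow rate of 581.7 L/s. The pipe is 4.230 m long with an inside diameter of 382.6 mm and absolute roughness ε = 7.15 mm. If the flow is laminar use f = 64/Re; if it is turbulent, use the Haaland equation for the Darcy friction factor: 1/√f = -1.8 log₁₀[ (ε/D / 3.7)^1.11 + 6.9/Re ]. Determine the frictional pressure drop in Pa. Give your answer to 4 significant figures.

Q = 581.7 L/s = 581.7/1000 = 0.5817 m³/s.
Cross-sectional area A = πD²/4 = π(0.3826)²/4 = 0.115 m²; mean velocity V = Q/A = 0.5817/0.115 = 5.06 m/s.
Reynolds number Re = ρVD/μ = 1.189 · 5.06 · 0.3826 / 1.82e-05 = 1.265e+05.
Re > 4000 → turbulent. Relative roughness ε/D = 0.00715/0.3826 = 0.0187. Haaland: 1/√f = -1.8 log₁₀[(0.0187/3.7)^1.11 + 6.9/1.265e+05] = -1.8 log₁₀[0.00282 + 5.46e-05] = 4.574, so f = 0.0478.
Darcy-Weisbach: ΔP = f(L/D)(ρV²/2) = 0.0478·(4.23/0.3826)·(1.189·5.06²/2) = 0.0478·11.06·15.22 = 8.044 Pa.

ΔP ≈ 8.044 Pa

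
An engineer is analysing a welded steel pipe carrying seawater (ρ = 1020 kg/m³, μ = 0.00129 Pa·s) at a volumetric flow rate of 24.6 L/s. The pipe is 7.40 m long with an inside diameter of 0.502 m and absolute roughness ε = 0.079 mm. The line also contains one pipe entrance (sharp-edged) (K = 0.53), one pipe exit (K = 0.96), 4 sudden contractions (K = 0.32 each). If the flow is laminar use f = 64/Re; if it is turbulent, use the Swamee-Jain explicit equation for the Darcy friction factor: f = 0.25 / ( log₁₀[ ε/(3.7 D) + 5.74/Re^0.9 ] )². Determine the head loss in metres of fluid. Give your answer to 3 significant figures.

Q = 24.6 L/s = 24.6/1000 = 0.0246 m³/s.
Cross-sectional area A = πD²/4 = π(0.502)²/4 = 0.1979 m²; mean velocity V = Q/A = 0.0246/0.1979 = 0.1243 m/s.
Reynolds number Re = ρVD/μ = 1020 · 0.1243 · 0.502 / 0.00129 = 4.933e+04.
Re > 4000 → turbulent. Relative roughness ε/D = 7.9e-05/0.502 = 0.000157. Swamee-Jain: f = 0.25/(log₁₀[0.000157/3.7 + 5.74/4.933e+04^0.9])² = 0.25/(log₁₀[4.25e-05 + 0.000343])² = 0.25/(-3.414)² = 0.02145.
Total minor-loss coefficient ΣK = 1·0.53 + 1·0.96 + 4·0.32 = 2.77.
ΔP = [f·L/D + ΣK]·(ρV²/2) = [0.02145·7.4/0.502 + 2.77]·(1020·0.1243²/2) = [0.3162 + 2.77]·7.879 = 24.31 Pa.
Head loss h_f = ΔP/(ρg) = 24.31/(1020·9.81) = 0.00243 m.

h_f ≈ 0.00243 m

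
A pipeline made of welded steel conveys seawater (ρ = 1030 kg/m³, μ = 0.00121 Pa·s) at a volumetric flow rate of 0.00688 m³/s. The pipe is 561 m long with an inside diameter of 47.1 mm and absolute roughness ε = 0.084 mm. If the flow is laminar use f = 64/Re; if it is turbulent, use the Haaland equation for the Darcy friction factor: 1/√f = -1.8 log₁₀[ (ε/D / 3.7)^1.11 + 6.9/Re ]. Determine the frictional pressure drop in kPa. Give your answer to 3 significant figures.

ΔP ≈ 2280 kPa

Cross-sectional area A = πD²/4 = π(0.0471)²/4 = 0.001742 m²; mean velocity V = Q/A = 0.00688/0.001742 = 3.949 m/s.
Reynolds number Re = ρVD/μ = 1030 · 3.949 · 0.0471 / 0.00121 = 1.583e+05.
Re > 4000 → turbulent. Relative roughness ε/D = 8.4e-05/0.0471 = 0.00178. Haaland: 1/√f = -1.8 log₁₀[(0.00178/3.7)^1.11 + 6.9/1.583e+05] = -1.8 log₁₀[0.000208 + 4.36e-05] = 6.479, so f = 0.02383.
Darcy-Weisbach: ΔP = f(L/D)(ρV²/2) = 0.02383·(561/0.0471)·(1030·3.949²/2) = 0.02383·1.191e+04·8030 = 2.279e+06 Pa.
ΔP = 2.279e+06 Pa = 2280 kPa.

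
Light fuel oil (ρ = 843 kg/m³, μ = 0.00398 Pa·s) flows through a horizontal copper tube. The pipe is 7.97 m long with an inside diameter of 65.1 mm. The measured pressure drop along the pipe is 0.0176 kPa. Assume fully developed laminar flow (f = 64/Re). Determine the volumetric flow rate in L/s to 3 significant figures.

Q ≈ 0.245 L/s

For laminar flow, f = 64/Re with Re = ρVD/μ, so Darcy-Weisbach reduces to ΔP = 32μLV/D². Solving for V: V = ΔP·D²/(32μL) = 17.6·(0.0651)²/(32·0.00398·7.97) = 0.07348 m/s.
Check: Re = ρVD/μ = 843·0.07348·0.0651/0.00398 = 1013 < 2300, so the laminar assumption holds.
Q = V·A = 0.07348·(π/4·0.0651²) = 0.0002446 m³/s = 0.245 L/s.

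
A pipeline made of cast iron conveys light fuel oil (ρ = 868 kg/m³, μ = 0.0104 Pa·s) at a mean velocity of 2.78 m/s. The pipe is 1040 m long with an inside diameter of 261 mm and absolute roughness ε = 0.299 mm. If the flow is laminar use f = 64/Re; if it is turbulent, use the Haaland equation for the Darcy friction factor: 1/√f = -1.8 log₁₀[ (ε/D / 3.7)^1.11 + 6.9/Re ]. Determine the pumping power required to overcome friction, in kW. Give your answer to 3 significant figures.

P ≈ 46.9 kW

Reynolds number Re = ρVD/μ = 868 · 2.78 · 0.261 / 0.0104 = 6.056e+04.
Re > 4000 → turbulent. Relative roughness ε/D = 0.000299/0.261 = 0.00115. Haaland: 1/√f = -1.8 log₁₀[(0.00115/3.7)^1.11 + 6.9/6.056e+04] = -1.8 log₁₀[0.000127 + 0.000114] = 6.512, so f = 0.02358.
Darcy-Weisbach: ΔP = f(L/D)(ρV²/2) = 0.02358·(1040/0.261)·(868·2.78²/2) = 0.02358·3985·3354 = 3.152e+05 Pa.
Q = V·A = 2.78·0.0535 = 0.1487 m³/s.
Pumping power P = QΔP = 0.1487·3.152e+05 = 46880 W = 46.9 kW.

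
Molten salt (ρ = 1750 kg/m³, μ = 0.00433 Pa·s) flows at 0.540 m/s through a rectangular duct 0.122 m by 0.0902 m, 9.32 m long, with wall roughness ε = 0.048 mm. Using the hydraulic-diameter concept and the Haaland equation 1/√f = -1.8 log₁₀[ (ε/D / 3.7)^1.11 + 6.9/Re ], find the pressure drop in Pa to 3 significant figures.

Hydraulic diameter D_h = 4A/P = 4·(0.122·0.0902)/(2·(0.122+0.0902)) = 0.04402/0.4244 = 0.1037 m.
Re = ρVD_h/μ = 1750·0.54·0.1037/0.00433 = 2.264e+04.
ε/D_h = 4.8e-05/0.1037 = 0.000463; Haaland gives 1/√f = -1.8 log₁₀[4.65e-05+0.000305] = 6.218, so f = 0.02587.
ΔP = f(L/D_h)(ρV²/2) = 0.02587·9.32/0.1037·255.2 = 593.1 Pa.

ΔP ≈ 593 Pa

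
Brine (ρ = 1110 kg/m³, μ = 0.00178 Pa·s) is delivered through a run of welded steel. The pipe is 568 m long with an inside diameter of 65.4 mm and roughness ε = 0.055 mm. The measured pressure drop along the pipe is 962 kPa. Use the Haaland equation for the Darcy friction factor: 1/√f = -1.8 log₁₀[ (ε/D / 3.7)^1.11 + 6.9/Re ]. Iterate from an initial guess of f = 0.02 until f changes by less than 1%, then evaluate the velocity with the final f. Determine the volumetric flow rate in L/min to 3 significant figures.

Q ≈ 622 L/min

Rearranging Darcy-Weisbach: V = √(2·ΔP·D/(f·L·ρ)). With ε/D = 5.5e-05/0.0654 = 0.000841, iterate starting from f = 0.02:
  f = 0.02 → V = √(2·9.62e+05·0.0654/(0.02·568·1110)) = 3.159 m/s; Re = ρVD/μ = 1.288e+05; f → 0.02091
  f = 0.02091 → V = 3.089 m/s; Re = 1.26e+05; f → 0.02095
Converged (Δf/f < 1%). With the final f = 0.02095: V = √(2·9.62e+05·0.0654/(0.02095·568·1110)) = 3.087 m/s.
Q = V·A = 3.087·(π/4·0.0654²) = 0.01037 m³/s = 622 L/min.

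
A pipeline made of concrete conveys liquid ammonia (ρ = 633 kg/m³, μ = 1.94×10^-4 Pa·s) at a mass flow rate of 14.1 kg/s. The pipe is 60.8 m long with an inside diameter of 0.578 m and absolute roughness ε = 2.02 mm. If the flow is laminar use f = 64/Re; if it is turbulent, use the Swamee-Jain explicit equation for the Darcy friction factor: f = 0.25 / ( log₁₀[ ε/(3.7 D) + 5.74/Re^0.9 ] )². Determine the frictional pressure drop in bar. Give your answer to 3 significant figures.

ΔP ≈ 6.78×10^-5 bar

A = πD²/4 = π(0.578)²/4 = 0.2624 m²; mean velocity V = ṁ/(ρA) = 14.1/(633 · 0.2624) = 0.08489 m/s.
Reynolds number Re = ρVD/μ = 633 · 0.08489 · 0.578 / 0.000194 = 1.601e+05.
Re > 4000 → turbulent. Relative roughness ε/D = 0.00202/0.578 = 0.00349. Swamee-Jain: f = 0.25/(log₁₀[0.00349/3.7 + 5.74/1.601e+05^0.9])² = 0.25/(log₁₀[0.000945 + 0.000119])² = 0.25/(-2.973)² = 0.02828.
Darcy-Weisbach: ΔP = f(L/D)(ρV²/2) = 0.02828·(60.8/0.578)·(633·0.08489²/2) = 0.02828·105.2·2.281 = 6.785 Pa.
ΔP = 6.785 Pa = 6.78×10^-5 bar.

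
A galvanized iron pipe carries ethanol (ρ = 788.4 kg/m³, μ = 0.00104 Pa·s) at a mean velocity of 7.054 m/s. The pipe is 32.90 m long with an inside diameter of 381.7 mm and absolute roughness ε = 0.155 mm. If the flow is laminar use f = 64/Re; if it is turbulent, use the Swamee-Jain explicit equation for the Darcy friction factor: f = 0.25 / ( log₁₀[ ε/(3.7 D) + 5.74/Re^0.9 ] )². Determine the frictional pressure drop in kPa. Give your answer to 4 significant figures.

Reynolds number Re = ρVD/μ = 788.4 · 7.054 · 0.3817 / 0.00104 = 2.041e+06.
Re > 4000 → turbulent. Relative roughness ε/D = 0.000155/0.3817 = 0.000406. Swamee-Jain: f = 0.25/(log₁₀[0.000406/3.7 + 5.74/2.041e+06^0.9])² = 0.25/(log₁₀[0.00011 + 1.2e-05])² = 0.25/(-3.914)² = 0.01632.
Darcy-Weisbach: ΔP = f(L/D)(ρV²/2) = 0.01632·(32.9/0.3817)·(788.4·7.054²/2) = 0.01632·86.19·1.961e+04 = 2.758e+04 Pa.
ΔP = 2.758e+04 Pa = 27.58 kPa.

ΔP ≈ 27.58 kPa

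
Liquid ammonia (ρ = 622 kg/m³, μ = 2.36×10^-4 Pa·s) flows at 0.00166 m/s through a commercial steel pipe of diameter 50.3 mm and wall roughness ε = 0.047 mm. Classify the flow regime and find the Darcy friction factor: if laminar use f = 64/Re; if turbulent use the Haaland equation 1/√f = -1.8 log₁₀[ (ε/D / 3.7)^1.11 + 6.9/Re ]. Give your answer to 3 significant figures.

f ≈ 0.291

Re = ρVD/μ = 622·0.00166·0.0503/0.000236 = 220.1.
Re < 2300 → laminar, so f = 64/Re = 0.2908 (roughness is irrelevant in laminar flow).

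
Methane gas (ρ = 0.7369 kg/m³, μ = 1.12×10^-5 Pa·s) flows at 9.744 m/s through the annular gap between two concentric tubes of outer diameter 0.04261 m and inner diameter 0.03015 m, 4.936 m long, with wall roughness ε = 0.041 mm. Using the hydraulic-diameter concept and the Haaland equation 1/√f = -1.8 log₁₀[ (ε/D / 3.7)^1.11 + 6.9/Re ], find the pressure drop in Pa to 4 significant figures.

ΔP ≈ 510.5 Pa

Hydraulic diameter D_h = 4A/P = D_o - D_i = 0.04261 - 0.03015 = 0.01246 m.
Re = ρVD_h/μ = 0.7369·9.744·0.01246/1.12e-05 = 7988.
ε/D_h = 4.1e-05/0.01246 = 0.00329; Haaland gives 1/√f = -1.8 log₁₀[0.000411+0.000864] = 5.21, so f = 0.03683.
ΔP = f(L/D_h)(ρV²/2) = 0.03683·4.936/0.01246·34.98 = 510.5 Pa.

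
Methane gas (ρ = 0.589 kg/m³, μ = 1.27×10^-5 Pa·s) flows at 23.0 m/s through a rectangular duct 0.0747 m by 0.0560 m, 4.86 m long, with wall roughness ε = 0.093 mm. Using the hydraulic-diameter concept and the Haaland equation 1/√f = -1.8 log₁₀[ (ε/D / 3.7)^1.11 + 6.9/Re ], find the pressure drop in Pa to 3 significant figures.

Hydraulic diameter D_h = 4A/P = 4·(0.0747·0.056)/(2·(0.0747+0.056)) = 0.01673/0.2614 = 0.06401 m.
Re = ρVD_h/μ = 0.589·23·0.06401/1.27e-05 = 6.828e+04.
ε/D_h = 9.3e-05/0.06401 = 0.00145; Haaland gives 1/√f = -1.8 log₁₀[0.000166+0.000101] = 6.433, so f = 0.02416.
ΔP = f(L/D_h)(ρV²/2) = 0.02416·4.86/0.06401·155.8 = 285.8 Pa.

ΔP ≈ 286 Pa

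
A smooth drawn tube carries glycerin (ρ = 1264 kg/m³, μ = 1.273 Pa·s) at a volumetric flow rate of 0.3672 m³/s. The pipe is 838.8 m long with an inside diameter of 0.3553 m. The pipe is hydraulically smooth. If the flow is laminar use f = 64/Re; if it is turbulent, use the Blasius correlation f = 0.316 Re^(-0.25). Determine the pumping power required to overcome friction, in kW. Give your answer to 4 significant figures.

P ≈ 368.1 kW

Cross-sectional area A = πD²/4 = π(0.3553)²/4 = 0.09915 m²; mean velocity V = Q/A = 0.3672/0.09915 = 3.704 m/s.
Reynolds number Re = ρVD/μ = 1264 · 3.704 · 0.3553 / 1.27 = 1307.
Re < 2300 → laminar flow, so f = 64/Re = 64/1307 = 0.04898 (the turbulent correlation is not needed).
Darcy-Weisbach: ΔP = f(L/D)(ρV²/2) = 0.04898·(838.8/0.3553)·(1264·3.704²/2) = 0.04898·2361·8669 = 1.002e+06 Pa.
Pumping power P = QΔP = 0.3672·1.002e+06 = 368100 W = 368.1 kW.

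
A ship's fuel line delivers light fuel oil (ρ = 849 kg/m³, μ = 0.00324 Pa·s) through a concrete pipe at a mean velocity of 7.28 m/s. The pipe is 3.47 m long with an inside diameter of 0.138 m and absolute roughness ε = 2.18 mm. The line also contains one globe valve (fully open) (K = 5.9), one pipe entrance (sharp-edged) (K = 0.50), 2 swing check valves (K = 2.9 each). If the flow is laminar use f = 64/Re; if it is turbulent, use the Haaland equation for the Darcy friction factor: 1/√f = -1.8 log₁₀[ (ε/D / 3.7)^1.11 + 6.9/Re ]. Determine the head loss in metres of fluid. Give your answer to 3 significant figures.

h_f ≈ 36.0 m

Reynolds number Re = ρVD/μ = 849 · 7.28 · 0.138 / 0.00324 = 2.633e+05.
Re > 4000 → turbulent. Relative roughness ε/D = 0.00218/0.138 = 0.0158. Haaland: 1/√f = -1.8 log₁₀[(0.0158/3.7)^1.11 + 6.9/2.633e+05] = -1.8 log₁₀[0.00234 + 2.62e-05] = 4.726, so f = 0.04478.
Total minor-loss coefficient ΣK = 1·5.9 + 1·0.5 + 2·2.9 = 12.2.
ΔP = [f·L/D + ΣK]·(ρV²/2) = [0.04478·3.47/0.138 + 12.2]·(849·7.28²/2) = [1.126 + 12.2]·2.25e+04 = 2.998e+05 Pa.
Head loss h_f = ΔP/(ρg) = 2.998e+05/(849·9.81) = 36.0 m.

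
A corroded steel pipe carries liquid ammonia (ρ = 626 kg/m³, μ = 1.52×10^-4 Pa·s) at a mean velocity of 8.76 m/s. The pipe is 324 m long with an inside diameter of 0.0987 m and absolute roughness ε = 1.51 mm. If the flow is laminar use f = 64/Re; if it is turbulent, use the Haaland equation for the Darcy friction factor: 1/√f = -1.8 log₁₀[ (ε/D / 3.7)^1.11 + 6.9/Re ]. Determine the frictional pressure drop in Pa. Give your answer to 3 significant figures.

ΔP ≈ 3.48×10^6 Pa

Reynolds number Re = ρVD/μ = 626 · 8.76 · 0.0987 / 0.000152 = 3.561e+06.
Re > 4000 → turbulent. Relative roughness ε/D = 0.00151/0.0987 = 0.0153. Haaland: 1/√f = -1.8 log₁₀[(0.0153/3.7)^1.11 + 6.9/3.561e+06] = -1.8 log₁₀[0.00226 + 1.94e-06] = 4.762, so f = 0.0441.
Darcy-Weisbach: ΔP = f(L/D)(ρV²/2) = 0.0441·(324/0.0987)·(626·8.76²/2) = 0.0441·3283·2.402e+04 = 3.477e+06 Pa.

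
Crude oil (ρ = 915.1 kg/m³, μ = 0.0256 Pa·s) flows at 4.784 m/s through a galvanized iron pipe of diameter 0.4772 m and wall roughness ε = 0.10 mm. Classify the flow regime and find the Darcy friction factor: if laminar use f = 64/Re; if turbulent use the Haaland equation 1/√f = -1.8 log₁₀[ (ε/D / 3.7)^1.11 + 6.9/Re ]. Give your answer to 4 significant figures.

Re = ρVD/μ = 915.1·4.784·0.4772/0.0256 = 8.161e+04.
Re > 4000 → turbulent. ε/D = 0.0001/0.4772 = 0.00021; Haaland: 1/√f = -1.8 log₁₀[1.93e-05 + 8.46e-05] = 7.17, so f = 0.01945.

f ≈ 0.01945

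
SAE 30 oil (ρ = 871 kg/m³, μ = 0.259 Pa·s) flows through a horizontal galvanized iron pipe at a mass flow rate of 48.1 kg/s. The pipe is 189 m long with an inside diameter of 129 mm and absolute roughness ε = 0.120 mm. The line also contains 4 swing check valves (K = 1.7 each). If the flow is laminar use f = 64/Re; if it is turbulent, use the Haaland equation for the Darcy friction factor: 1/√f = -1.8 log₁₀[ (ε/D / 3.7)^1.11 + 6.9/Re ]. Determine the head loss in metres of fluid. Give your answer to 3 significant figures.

h_f ≈ 52.7 m

A = πD²/4 = π(0.129)²/4 = 0.01307 m²; mean velocity V = ṁ/(ρA) = 48.1/(871 · 0.01307) = 4.225 m/s.
Reynolds number Re = ρVD/μ = 871 · 4.225 · 0.129 / 0.259 = 1833.
Re < 2300 → laminar flow, so f = 64/Re = 64/1833 = 0.03492 (the turbulent correlation is not needed).
Total minor-loss coefficient ΣK = 4·1.7 = 6.8.
ΔP = [f·L/D + ΣK]·(ρV²/2) = [0.03492·189/0.129 + 6.8]·(871·4.225²/2) = [51.15 + 6.8]·7775 = 4.506e+05 Pa.
Head loss h_f = ΔP/(ρg) = 4.506e+05/(871·9.81) = 52.7 m.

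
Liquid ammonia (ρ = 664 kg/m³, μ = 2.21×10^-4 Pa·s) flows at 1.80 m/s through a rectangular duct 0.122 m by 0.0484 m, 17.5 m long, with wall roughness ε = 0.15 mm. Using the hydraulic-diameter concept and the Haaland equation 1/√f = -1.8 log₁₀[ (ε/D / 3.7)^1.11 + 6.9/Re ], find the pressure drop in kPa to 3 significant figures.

ΔP ≈ 6.62 kPa

Hydraulic diameter D_h = 4A/P = 4·(0.122·0.0484)/(2·(0.122+0.0484)) = 0.02362/0.3408 = 0.06931 m.
Re = ρVD_h/μ = 664·1.8·0.06931/0.000221 = 3.748e+05.
ε/D_h = 0.00015/0.06931 = 0.00216; Haaland gives 1/√f = -1.8 log₁₀[0.000258+1.84e-05] = 6.405, so f = 0.02437.
ΔP = f(L/D_h)(ρV²/2) = 0.02437·17.5/0.06931·1076 = 6620 Pa.
ΔP = 6.62 kPa.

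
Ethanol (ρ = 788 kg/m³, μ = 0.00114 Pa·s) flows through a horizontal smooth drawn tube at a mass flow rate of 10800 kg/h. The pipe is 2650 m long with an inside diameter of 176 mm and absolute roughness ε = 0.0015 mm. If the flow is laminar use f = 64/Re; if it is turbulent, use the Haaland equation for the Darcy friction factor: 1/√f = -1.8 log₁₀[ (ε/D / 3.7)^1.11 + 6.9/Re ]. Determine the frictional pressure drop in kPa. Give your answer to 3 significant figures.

ṁ = 10800 kg/h = 10800/3600 = 3 kg/s.
A = πD²/4 = π(0.176)²/4 = 0.02433 m²; mean velocity V = ṁ/(ρA) = 3/(788 · 0.02433) = 0.1565 m/s.
Reynolds number Re = ρVD/μ = 788 · 0.1565 · 0.176 / 0.00114 = 1.904e+04.
Re > 4000 → turbulent. Relative roughness ε/D = 1.5e-06/0.176 = 8.52e-06. Haaland: 1/√f = -1.8 log₁₀[(8.52e-06/3.7)^1.11 + 6.9/1.904e+04] = -1.8 log₁₀[5.52e-07 + 0.000362] = 6.192, so f = 0.02608.
Darcy-Weisbach: ΔP = f(L/D)(ρV²/2) = 0.02608·(2650/0.176)·(788·0.1565²/2) = 0.02608·1.506e+04·9.648 = 3789 Pa.
ΔP = 3789 Pa = 3.79 kPa.

ΔP ≈ 3.79 kPa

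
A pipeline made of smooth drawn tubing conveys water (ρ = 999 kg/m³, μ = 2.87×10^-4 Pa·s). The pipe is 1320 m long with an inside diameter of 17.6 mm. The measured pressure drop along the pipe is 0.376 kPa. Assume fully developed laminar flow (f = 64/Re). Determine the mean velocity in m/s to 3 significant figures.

V ≈ 0.00961 m/s

For laminar flow, f = 64/Re with Re = ρVD/μ, so Darcy-Weisbach reduces to ΔP = 32μLV/D². Solving for V: V = ΔP·D²/(32μL) = 376·(0.0176)²/(32·0.000287·1320) = 0.009607 m/s.
Check: Re = ρVD/μ = 999·0.009607·0.0176/0.000287 = 588.6 < 2300, so the laminar assumption holds.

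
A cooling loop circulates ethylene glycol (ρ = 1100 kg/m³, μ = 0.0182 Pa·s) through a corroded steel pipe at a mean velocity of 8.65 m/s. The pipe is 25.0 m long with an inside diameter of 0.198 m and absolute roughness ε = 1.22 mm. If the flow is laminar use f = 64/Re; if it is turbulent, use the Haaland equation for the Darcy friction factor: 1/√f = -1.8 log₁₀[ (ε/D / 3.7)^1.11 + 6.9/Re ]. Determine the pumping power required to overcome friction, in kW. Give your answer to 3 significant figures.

P ≈ 45.9 kW

Reynolds number Re = ρVD/μ = 1100 · 8.65 · 0.198 / 0.0182 = 1.035e+05.
Re > 4000 → turbulent. Relative roughness ε/D = 0.00122/0.198 = 0.00616. Haaland: 1/√f = -1.8 log₁₀[(0.00616/3.7)^1.11 + 6.9/1.035e+05] = -1.8 log₁₀[0.000824 + 6.67e-05] = 5.491, so f = 0.03317.
Darcy-Weisbach: ΔP = f(L/D)(ρV²/2) = 0.03317·(25/0.198)·(1100·8.65²/2) = 0.03317·126.3·4.115e+04 = 1.724e+05 Pa.
Q = V·A = 8.65·0.03079 = 0.2663 m³/s.
Pumping power P = QΔP = 0.2663·1.724e+05 = 45910 W = 45.9 kW.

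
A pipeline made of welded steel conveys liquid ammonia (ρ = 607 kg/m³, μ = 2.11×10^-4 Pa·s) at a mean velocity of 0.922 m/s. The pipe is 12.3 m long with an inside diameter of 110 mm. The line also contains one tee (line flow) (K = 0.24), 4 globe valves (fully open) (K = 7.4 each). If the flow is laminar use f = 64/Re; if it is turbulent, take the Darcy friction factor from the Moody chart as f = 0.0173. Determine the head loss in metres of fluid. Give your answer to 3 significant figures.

Reynolds number Re = ρVD/μ = 607 · 0.922 · 0.11 / 0.000211 = 2.918e+05.
Re > 4000 → turbulent; use the Moody-chart value f = 0.0173.
Total minor-loss coefficient ΣK = 1·0.24 + 4·7.4 = 29.8.
ΔP = [f·L/D + ΣK]·(ρV²/2) = [0.0173·12.3/0.11 + 29.8]·(607·0.922²/2) = [1.934 + 29.8]·258 = 8198 Pa.
Head loss h_f = ΔP/(ρg) = 8198/(607·9.81) = 1.38 m.

h_f ≈ 1.38 m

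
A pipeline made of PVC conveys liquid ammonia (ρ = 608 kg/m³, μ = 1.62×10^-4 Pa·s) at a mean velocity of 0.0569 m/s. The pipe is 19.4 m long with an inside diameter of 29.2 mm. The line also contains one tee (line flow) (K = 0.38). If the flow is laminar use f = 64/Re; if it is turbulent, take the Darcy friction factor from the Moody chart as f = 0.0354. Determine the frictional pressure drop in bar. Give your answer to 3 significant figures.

ΔP ≈ 2.35×10^-4 bar

Reynolds number Re = ρVD/μ = 608 · 0.0569 · 0.0292 / 0.000162 = 6236.
Re > 4000 → turbulent; use the Moody-chart value f = 0.0354.
Total minor-loss coefficient ΣK = 1·0.38 = 0.38.
ΔP = [f·L/D + ΣK]·(ρV²/2) = [0.0354·19.4/0.0292 + 0.38]·(608·0.0569²/2) = [23.52 + 0.38]·0.9842 = 23.52 Pa.
ΔP = 23.52 Pa = 2.35×10^-4 bar.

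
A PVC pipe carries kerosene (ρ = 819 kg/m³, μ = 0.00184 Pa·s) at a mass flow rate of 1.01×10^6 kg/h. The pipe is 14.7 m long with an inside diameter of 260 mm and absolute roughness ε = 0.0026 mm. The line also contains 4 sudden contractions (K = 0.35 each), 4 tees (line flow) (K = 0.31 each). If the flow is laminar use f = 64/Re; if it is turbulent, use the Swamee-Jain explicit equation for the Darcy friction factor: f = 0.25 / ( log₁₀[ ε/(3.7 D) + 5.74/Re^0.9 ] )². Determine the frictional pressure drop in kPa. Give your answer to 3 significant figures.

ṁ = 1.01×10^6 kg/h = 1.01×10^6/3600 = 280.6 kg/s.
A = πD²/4 = π(0.26)²/4 = 0.05309 m²; mean velocity V = ṁ/(ρA) = 280.6/(819 · 0.05309) = 6.452 m/s.
Reynolds number Re = ρVD/μ = 819 · 6.452 · 0.26 / 0.00184 = 7.467e+05.
Re > 4000 → turbulent. Relative roughness ε/D = 2.6e-06/0.26 = 1e-05. Swamee-Jain: f = 0.25/(log₁₀[1e-05/3.7 + 5.74/7.467e+05^0.9])² = 0.25/(log₁₀[2.7e-06 + 2.97e-05])² = 0.25/(-4.489)² = 0.01241.
Total minor-loss coefficient ΣK = 4·0.35 + 4·0.31 = 2.64.
ΔP = [f·L/D + ΣK]·(ρV²/2) = [0.01241·14.7/0.26 + 2.64]·(819·6.452²/2) = [0.7014 + 2.64]·1.705e+04 = 5.696e+04 Pa.
ΔP = 5.696e+04 Pa = 57.0 kPa.

ΔP ≈ 57.0 kPa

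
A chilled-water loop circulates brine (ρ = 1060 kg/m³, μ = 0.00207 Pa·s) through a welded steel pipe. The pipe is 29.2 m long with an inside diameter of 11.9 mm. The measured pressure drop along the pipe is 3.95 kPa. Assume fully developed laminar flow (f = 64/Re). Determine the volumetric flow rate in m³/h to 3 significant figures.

For laminar flow, f = 64/Re with Re = ρVD/μ, so Darcy-Weisbach reduces to ΔP = 32μLV/D². Solving for V: V = ΔP·D²/(32μL) = 3950·(0.0119)²/(32·0.00207·29.2) = 0.2892 m/s.
Check: Re = ρVD/μ = 1060·0.2892·0.0119/0.00207 = 1762 < 2300, so the laminar assumption holds.
Q = V·A = 0.2892·(π/4·0.0119²) = 3.216e-05 m³/s = 0.116 m³/h.

Q ≈ 0.116 m³/h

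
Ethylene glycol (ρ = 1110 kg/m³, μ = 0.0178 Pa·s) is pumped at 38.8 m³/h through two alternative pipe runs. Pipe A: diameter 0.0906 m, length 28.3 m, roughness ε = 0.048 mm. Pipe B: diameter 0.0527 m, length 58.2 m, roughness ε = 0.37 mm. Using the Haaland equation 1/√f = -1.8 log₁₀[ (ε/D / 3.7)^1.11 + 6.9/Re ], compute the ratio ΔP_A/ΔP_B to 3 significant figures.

ΔP_A/ΔP_B ≈ 0.0275

Pipe A: V = Q/A = 0.01078/0.006447 = 1.672 m/s; Re = 9445; ε/D = 0.00053; Haaland → f = 0.03201; ΔP_A = f(L/D)(ρV²/2) = 1.551e+04 Pa.
Pipe B: V = Q/A = 0.01078/0.002181 = 4.941 m/s; Re = 1.624e+04; ε/D = 0.00702; Haaland → f = 0.03771; ΔP_B = f(L/D)(ρV²/2) = 5.642e+05 Pa.
ΔP_A/ΔP_B = 1.551e+04/5.642e+05 = 0.0275.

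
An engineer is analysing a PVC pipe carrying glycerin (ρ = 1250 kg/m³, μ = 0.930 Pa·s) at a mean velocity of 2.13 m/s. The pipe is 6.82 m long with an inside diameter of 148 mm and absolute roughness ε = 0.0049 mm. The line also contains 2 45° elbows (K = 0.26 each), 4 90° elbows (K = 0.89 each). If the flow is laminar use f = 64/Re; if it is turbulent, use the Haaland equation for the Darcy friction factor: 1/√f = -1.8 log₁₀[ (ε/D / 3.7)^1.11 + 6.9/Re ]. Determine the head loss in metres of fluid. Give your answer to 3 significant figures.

h_f ≈ 2.55 m

Reynolds number Re = ρVD/μ = 1250 · 2.13 · 0.148 / 0.93 = 423.7.
Re < 2300 → laminar flow, so f = 64/Re = 64/423.7 = 0.151 (the turbulent correlation is not needed).
Total minor-loss coefficient ΣK = 2·0.26 + 4·0.89 = 4.08.
ΔP = [f·L/D + ΣK]·(ρV²/2) = [0.151·6.82/0.148 + 4.08]·(1250·2.13²/2) = [6.96 + 4.08]·2836 = 3.131e+04 Pa.
Head loss h_f = ΔP/(ρg) = 3.131e+04/(1250·9.81) = 2.55 m.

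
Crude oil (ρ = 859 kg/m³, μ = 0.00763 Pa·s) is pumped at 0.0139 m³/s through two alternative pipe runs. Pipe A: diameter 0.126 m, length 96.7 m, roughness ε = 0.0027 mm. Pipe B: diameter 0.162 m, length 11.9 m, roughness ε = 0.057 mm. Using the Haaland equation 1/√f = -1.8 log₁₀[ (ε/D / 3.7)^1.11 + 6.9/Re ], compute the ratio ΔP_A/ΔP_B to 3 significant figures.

Pipe A: V = Q/A = 0.0139/0.01247 = 1.115 m/s; Re = 1.581e+04; ε/D = 2.14e-05; Haaland → f = 0.02736; ΔP_A = f(L/D)(ρV²/2) = 1.121e+04 Pa.
Pipe B: V = Q/A = 0.0139/0.02061 = 0.6744 m/s; Re = 1.23e+04; ε/D = 0.000352; Haaland → f = 0.02967; ΔP_B = f(L/D)(ρV²/2) = 425.7 Pa.
ΔP_A/ΔP_B = 1.121e+04/425.7 = 26.3.

ΔP_A/ΔP_B ≈ 26.3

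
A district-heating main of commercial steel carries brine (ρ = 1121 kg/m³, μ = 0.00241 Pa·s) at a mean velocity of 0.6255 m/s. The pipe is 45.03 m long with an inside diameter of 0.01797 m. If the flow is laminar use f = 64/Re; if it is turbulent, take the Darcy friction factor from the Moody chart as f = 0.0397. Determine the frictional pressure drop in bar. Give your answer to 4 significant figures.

ΔP ≈ 0.2182 bar

Reynolds number Re = ρVD/μ = 1121 · 0.6255 · 0.01797 / 0.00241 = 5228.
Re > 4000 → turbulent; use the Moody-chart value f = 0.0397.
Darcy-Weisbach: ΔP = f(L/D)(ρV²/2) = 0.0397·(45.03/0.01797)·(1121·0.6255²/2) = 0.0397·2506·219.3 = 2.182e+04 Pa.
ΔP = 2.182e+04 Pa = 0.2182 bar.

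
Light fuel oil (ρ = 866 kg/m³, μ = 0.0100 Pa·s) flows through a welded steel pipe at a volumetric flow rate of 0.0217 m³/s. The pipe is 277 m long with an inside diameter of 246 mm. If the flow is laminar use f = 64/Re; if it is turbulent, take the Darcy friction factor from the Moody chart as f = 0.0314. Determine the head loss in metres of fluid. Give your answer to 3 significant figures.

Cross-sectional area A = πD²/4 = π(0.246)²/4 = 0.04753 m²; mean velocity V = Q/A = 0.0217/0.04753 = 0.4566 m/s.
Reynolds number Re = ρVD/μ = 866 · 0.4566 · 0.246 / 0.01 = 9726.
Re > 4000 → turbulent; use the Moody-chart value f = 0.0314.
Darcy-Weisbach: ΔP = f(L/D)(ρV²/2) = 0.0314·(277/0.246)·(866·0.4566²/2) = 0.0314·1126·90.26 = 3191 Pa.
Head loss h_f = ΔP/(ρg) = 3191/(866·9.81) = 0.376 m.

h_f ≈ 0.376 m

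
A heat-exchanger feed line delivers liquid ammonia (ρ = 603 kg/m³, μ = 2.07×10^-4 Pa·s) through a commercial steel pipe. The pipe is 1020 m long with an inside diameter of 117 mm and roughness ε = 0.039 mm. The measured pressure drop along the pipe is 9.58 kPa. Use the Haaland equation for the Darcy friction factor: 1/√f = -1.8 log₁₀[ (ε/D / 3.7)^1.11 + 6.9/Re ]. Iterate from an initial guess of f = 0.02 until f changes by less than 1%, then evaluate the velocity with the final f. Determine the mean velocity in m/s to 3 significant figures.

V ≈ 0.447 m/s

Rearranging Darcy-Weisbach: V = √(2·ΔP·D/(f·L·ρ)). With ε/D = 3.9e-05/0.117 = 0.000333, iterate starting from f = 0.02:
  f = 0.02 → V = √(2·9580·0.117/(0.02·1020·603)) = 0.4269 m/s; Re = ρVD/μ = 1.455e+05; f → 0.01838
  f = 0.01838 → V = 0.4453 m/s; Re = 1.518e+05; f → 0.01828
Converged (Δf/f < 1%). With the final f = 0.01828: V = √(2·9580·0.117/(0.01828·1020·603)) = 0.4465 m/s.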